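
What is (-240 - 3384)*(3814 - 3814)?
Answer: 0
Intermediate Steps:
(-240 - 3384)*(3814 - 3814) = -3624*0 = 0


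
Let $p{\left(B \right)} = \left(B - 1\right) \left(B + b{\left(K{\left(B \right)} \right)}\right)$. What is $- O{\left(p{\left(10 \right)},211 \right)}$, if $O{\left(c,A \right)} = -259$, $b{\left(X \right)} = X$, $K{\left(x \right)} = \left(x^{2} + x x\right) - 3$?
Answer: $259$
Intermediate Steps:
$K{\left(x \right)} = -3 + 2 x^{2}$ ($K{\left(x \right)} = \left(x^{2} + x^{2}\right) - 3 = 2 x^{2} - 3 = -3 + 2 x^{2}$)
$p{\left(B \right)} = \left(-1 + B\right) \left(-3 + B + 2 B^{2}\right)$ ($p{\left(B \right)} = \left(B - 1\right) \left(B + \left(-3 + 2 B^{2}\right)\right) = \left(-1 + B\right) \left(-3 + B + 2 B^{2}\right)$)
$- O{\left(p{\left(10 \right)},211 \right)} = \left(-1\right) \left(-259\right) = 259$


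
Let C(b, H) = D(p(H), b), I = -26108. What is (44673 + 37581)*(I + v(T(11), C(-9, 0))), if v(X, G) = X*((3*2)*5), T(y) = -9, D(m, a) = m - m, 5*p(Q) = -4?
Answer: -2169696012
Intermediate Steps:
p(Q) = -4/5 (p(Q) = (1/5)*(-4) = -4/5)
D(m, a) = 0
C(b, H) = 0
v(X, G) = 30*X (v(X, G) = X*(6*5) = X*30 = 30*X)
(44673 + 37581)*(I + v(T(11), C(-9, 0))) = (44673 + 37581)*(-26108 + 30*(-9)) = 82254*(-26108 - 270) = 82254*(-26378) = -2169696012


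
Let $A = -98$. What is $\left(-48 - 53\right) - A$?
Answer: $-3$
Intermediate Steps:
$\left(-48 - 53\right) - A = \left(-48 - 53\right) - -98 = \left(-48 - 53\right) + 98 = -101 + 98 = -3$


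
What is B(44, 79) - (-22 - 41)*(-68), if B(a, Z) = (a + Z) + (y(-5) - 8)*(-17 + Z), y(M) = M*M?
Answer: -3107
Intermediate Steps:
y(M) = M**2
B(a, Z) = -289 + a + 18*Z (B(a, Z) = (a + Z) + ((-5)**2 - 8)*(-17 + Z) = (Z + a) + (25 - 8)*(-17 + Z) = (Z + a) + 17*(-17 + Z) = (Z + a) + (-289 + 17*Z) = -289 + a + 18*Z)
B(44, 79) - (-22 - 41)*(-68) = (-289 + 44 + 18*79) - (-22 - 41)*(-68) = (-289 + 44 + 1422) - (-63)*(-68) = 1177 - 1*4284 = 1177 - 4284 = -3107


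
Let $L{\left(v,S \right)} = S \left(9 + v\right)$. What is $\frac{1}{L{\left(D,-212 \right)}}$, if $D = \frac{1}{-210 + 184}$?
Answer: $- \frac{13}{24698} \approx -0.00052636$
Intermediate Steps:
$D = - \frac{1}{26}$ ($D = \frac{1}{-26} = - \frac{1}{26} \approx -0.038462$)
$\frac{1}{L{\left(D,-212 \right)}} = \frac{1}{\left(-212\right) \left(9 - \frac{1}{26}\right)} = \frac{1}{\left(-212\right) \frac{233}{26}} = \frac{1}{- \frac{24698}{13}} = - \frac{13}{24698}$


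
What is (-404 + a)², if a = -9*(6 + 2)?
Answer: 226576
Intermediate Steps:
a = -72 (a = -9*8 = -72)
(-404 + a)² = (-404 - 72)² = (-476)² = 226576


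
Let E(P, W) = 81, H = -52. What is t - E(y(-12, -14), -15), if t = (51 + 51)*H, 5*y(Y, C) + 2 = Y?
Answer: -5385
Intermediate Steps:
y(Y, C) = -⅖ + Y/5
t = -5304 (t = (51 + 51)*(-52) = 102*(-52) = -5304)
t - E(y(-12, -14), -15) = -5304 - 1*81 = -5304 - 81 = -5385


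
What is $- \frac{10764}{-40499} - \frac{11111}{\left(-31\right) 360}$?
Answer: $\frac{570110629}{451968840} \approx 1.2614$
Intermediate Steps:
$- \frac{10764}{-40499} - \frac{11111}{\left(-31\right) 360} = \left(-10764\right) \left(- \frac{1}{40499}\right) - \frac{11111}{-11160} = \frac{10764}{40499} - - \frac{11111}{11160} = \frac{10764}{40499} + \frac{11111}{11160} = \frac{570110629}{451968840}$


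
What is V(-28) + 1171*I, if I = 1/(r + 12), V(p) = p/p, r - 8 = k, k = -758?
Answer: -433/738 ≈ -0.58672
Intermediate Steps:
r = -750 (r = 8 - 758 = -750)
V(p) = 1
I = -1/738 (I = 1/(-750 + 12) = 1/(-738) = -1/738 ≈ -0.0013550)
V(-28) + 1171*I = 1 + 1171*(-1/738) = 1 - 1171/738 = -433/738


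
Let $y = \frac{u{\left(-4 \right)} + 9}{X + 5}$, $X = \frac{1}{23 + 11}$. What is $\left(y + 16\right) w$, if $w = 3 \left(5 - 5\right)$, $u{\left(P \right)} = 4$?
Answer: $0$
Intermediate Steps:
$X = \frac{1}{34} \approx 0.029412$
$w = 0$ ($w = 3 \cdot 0 = 0$)
$y = \frac{442}{171}$ ($y = \frac{4 + 9}{\frac{1}{34} + 5} = \frac{13}{\frac{171}{34}} = 13 \cdot \frac{34}{171} = \frac{442}{171} \approx 2.5848$)
$\left(y + 16\right) w = \left(\frac{442}{171} + 16\right) 0 = \frac{3178}{171} \cdot 0 = 0$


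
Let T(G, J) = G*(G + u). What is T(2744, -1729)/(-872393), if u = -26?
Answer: -7458192/872393 ≈ -8.5491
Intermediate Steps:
T(G, J) = G*(-26 + G) (T(G, J) = G*(G - 26) = G*(-26 + G))
T(2744, -1729)/(-872393) = (2744*(-26 + 2744))/(-872393) = (2744*2718)*(-1/872393) = 7458192*(-1/872393) = -7458192/872393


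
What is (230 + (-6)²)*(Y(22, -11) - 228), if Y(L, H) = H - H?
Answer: -60648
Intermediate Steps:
Y(L, H) = 0
(230 + (-6)²)*(Y(22, -11) - 228) = (230 + (-6)²)*(0 - 228) = (230 + 36)*(-228) = 266*(-228) = -60648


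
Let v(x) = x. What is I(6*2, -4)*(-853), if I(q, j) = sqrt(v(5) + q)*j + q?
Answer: -10236 + 3412*sqrt(17) ≈ 3832.0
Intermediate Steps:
I(q, j) = q + j*sqrt(5 + q) (I(q, j) = sqrt(5 + q)*j + q = j*sqrt(5 + q) + q = q + j*sqrt(5 + q))
I(6*2, -4)*(-853) = (6*2 - 4*sqrt(5 + 6*2))*(-853) = (12 - 4*sqrt(5 + 12))*(-853) = (12 - 4*sqrt(17))*(-853) = -10236 + 3412*sqrt(17)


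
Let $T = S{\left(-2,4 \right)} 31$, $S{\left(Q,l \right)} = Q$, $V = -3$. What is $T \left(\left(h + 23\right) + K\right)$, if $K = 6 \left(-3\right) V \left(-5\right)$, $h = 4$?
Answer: $15066$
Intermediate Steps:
$T = -62$ ($T = \left(-2\right) 31 = -62$)
$K = -270$ ($K = 6 \left(-3\right) \left(-3\right) \left(-5\right) = \left(-18\right) \left(-3\right) \left(-5\right) = 54 \left(-5\right) = -270$)
$T \left(\left(h + 23\right) + K\right) = - 62 \left(\left(4 + 23\right) - 270\right) = - 62 \left(27 - 270\right) = \left(-62\right) \left(-243\right) = 15066$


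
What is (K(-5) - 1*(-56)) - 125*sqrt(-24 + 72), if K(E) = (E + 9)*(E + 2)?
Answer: 44 - 500*sqrt(3) ≈ -822.03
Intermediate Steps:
K(E) = (2 + E)*(9 + E) (K(E) = (9 + E)*(2 + E) = (2 + E)*(9 + E))
(K(-5) - 1*(-56)) - 125*sqrt(-24 + 72) = ((18 + (-5)**2 + 11*(-5)) - 1*(-56)) - 125*sqrt(-24 + 72) = ((18 + 25 - 55) + 56) - 500*sqrt(3) = (-12 + 56) - 500*sqrt(3) = 44 - 500*sqrt(3)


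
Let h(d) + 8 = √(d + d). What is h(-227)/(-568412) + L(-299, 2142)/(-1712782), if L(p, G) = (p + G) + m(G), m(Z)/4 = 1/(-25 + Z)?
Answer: -547182119417/515259721975882 - I*√454/568412 ≈ -0.001062 - 3.7486e-5*I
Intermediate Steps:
m(Z) = 4/(-25 + Z)
h(d) = -8 + √2*√d (h(d) = -8 + √(d + d) = -8 + √(2*d) = -8 + √2*√d)
L(p, G) = G + p + 4/(-25 + G) (L(p, G) = (p + G) + 4/(-25 + G) = (G + p) + 4/(-25 + G) = G + p + 4/(-25 + G))
h(-227)/(-568412) + L(-299, 2142)/(-1712782) = (-8 + √2*√(-227))/(-568412) + ((4 + (-25 + 2142)*(2142 - 299))/(-25 + 2142))/(-1712782) = (-8 + √2*(I*√227))*(-1/568412) + ((4 + 2117*1843)/2117)*(-1/1712782) = (-8 + I*√454)*(-1/568412) + ((4 + 3901631)/2117)*(-1/1712782) = (2/142103 - I*√454/568412) + ((1/2117)*3901635)*(-1/1712782) = (2/142103 - I*√454/568412) + (3901635/2117)*(-1/1712782) = (2/142103 - I*√454/568412) - 3901635/3625959494 = -547182119417/515259721975882 - I*√454/568412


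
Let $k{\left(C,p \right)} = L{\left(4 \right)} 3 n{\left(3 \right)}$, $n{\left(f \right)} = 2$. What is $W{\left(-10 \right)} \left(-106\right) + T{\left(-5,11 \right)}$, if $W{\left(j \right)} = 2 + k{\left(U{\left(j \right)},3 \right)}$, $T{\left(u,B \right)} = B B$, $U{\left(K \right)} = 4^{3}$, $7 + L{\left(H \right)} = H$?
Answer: $1817$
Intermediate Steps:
$L{\left(H \right)} = -7 + H$
$U{\left(K \right)} = 64$
$k{\left(C,p \right)} = -18$ ($k{\left(C,p \right)} = \left(-7 + 4\right) 3 \cdot 2 = \left(-3\right) 3 \cdot 2 = \left(-9\right) 2 = -18$)
$T{\left(u,B \right)} = B^{2}$
$W{\left(j \right)} = -16$ ($W{\left(j \right)} = 2 - 18 = -16$)
$W{\left(-10 \right)} \left(-106\right) + T{\left(-5,11 \right)} = \left(-16\right) \left(-106\right) + 11^{2} = 1696 + 121 = 1817$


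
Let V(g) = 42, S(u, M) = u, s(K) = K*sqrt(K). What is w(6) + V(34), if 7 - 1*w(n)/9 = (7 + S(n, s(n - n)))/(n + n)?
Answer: 381/4 ≈ 95.250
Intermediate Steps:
s(K) = K**(3/2)
w(n) = 63 - 9*(7 + n)/(2*n) (w(n) = 63 - 9*(7 + n)/(n + n) = 63 - 9*(7 + n)/(2*n))
w(6) + V(34) = (9/2)*(-7 + 13*6)/6 + 42 = (9/2)*(1/6)*(-7 + 78) + 42 = (9/2)*(1/6)*71 + 42 = 213/4 + 42 = 381/4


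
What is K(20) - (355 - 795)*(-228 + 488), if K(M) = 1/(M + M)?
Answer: 4576001/40 ≈ 1.1440e+5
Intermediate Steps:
K(M) = 1/(2*M)
K(20) - (355 - 795)*(-228 + 488) = (1/2)/20 - (355 - 795)*(-228 + 488) = (1/2)*(1/20) - (-440)*260 = 1/40 - 1*(-114400) = 1/40 + 114400 = 4576001/40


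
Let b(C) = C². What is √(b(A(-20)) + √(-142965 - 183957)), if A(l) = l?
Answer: √(400 + 23*I*√618) ≈ 23.429 + 12.202*I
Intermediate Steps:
√(b(A(-20)) + √(-142965 - 183957)) = √((-20)² + √(-142965 - 183957)) = √(400 + √(-326922)) = √(400 + 23*I*√618)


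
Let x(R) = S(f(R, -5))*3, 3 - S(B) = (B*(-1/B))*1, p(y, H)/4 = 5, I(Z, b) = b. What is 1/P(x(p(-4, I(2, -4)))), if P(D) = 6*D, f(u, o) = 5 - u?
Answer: 1/72 ≈ 0.013889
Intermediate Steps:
p(y, H) = 20 (p(y, H) = 4*5 = 20)
S(B) = 4 (S(B) = 3 - B*(-1/B) = 3 - (-1) = 3 - 1*(-1) = 3 + 1 = 4)
x(R) = 12 (x(R) = 4*3 = 12)
1/P(x(p(-4, I(2, -4)))) = 1/(6*12) = 1/72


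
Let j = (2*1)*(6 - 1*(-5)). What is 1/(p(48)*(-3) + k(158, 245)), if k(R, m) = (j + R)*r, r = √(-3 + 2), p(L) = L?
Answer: -1/369 - 5*I/1476 ≈ -0.00271 - 0.0033875*I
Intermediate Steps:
j = 22 (j = 2*(6 + 5) = 2*11 = 22)
r = I (r = √(-1) = I ≈ 1.0*I)
k(R, m) = I*(22 + R) (k(R, m) = (22 + R)*I = I*(22 + R))
1/(p(48)*(-3) + k(158, 245)) = 1/(48*(-3) + I*(22 + 158)) = 1/(-144 + I*180) = 1/(-144 + 180*I) = (-144 - 180*I)/53136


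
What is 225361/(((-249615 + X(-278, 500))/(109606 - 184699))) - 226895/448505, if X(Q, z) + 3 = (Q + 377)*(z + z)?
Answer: 506002066545817/4503528406 ≈ 1.1236e+5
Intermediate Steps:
X(Q, z) = -3 + 2*z*(377 + Q) (X(Q, z) = -3 + (Q + 377)*(z + z) = -3 + (377 + Q)*(2*z) = -3 + 2*z*(377 + Q))
225361/(((-249615 + X(-278, 500))/(109606 - 184699))) - 226895/448505 = 225361/(((-249615 + (-3 + 754*500 + 2*(-278)*500))/(109606 - 184699))) - 226895/448505 = 225361/(((-249615 + (-3 + 377000 - 278000))/(-75093))) - 226895*1/448505 = 225361/(((-249615 + 98997)*(-1/75093))) - 45379/89701 = 225361/((-150618*(-1/75093))) - 45379/89701 = 225361/(50206/25031) - 45379/89701 = 225361*(25031/50206) - 45379/89701 = 5641011191/50206 - 45379/89701 = 506002066545817/4503528406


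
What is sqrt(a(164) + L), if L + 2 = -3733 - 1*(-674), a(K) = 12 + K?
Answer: I*sqrt(2885) ≈ 53.712*I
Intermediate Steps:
L = -3061 (L = -2 + (-3733 - 1*(-674)) = -2 + (-3733 + 674) = -2 - 3059 = -3061)
sqrt(a(164) + L) = sqrt((12 + 164) - 3061) = sqrt(176 - 3061) = sqrt(-2885) = I*sqrt(2885)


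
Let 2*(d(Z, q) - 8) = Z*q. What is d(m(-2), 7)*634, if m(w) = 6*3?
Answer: 45014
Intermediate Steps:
m(w) = 18
d(Z, q) = 8 + Z*q/2 (d(Z, q) = 8 + (Z*q)/2 = 8 + Z*q/2)
d(m(-2), 7)*634 = (8 + (1/2)*18*7)*634 = (8 + 63)*634 = 71*634 = 45014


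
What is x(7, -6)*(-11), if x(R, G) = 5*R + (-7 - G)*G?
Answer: -451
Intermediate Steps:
x(R, G) = 5*R + G*(-7 - G)
x(7, -6)*(-11) = (-1*(-6)² - 7*(-6) + 5*7)*(-11) = (-1*36 + 42 + 35)*(-11) = (-36 + 42 + 35)*(-11) = 41*(-11) = -451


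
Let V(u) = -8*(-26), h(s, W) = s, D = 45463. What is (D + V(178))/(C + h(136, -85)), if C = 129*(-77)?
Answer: -45671/9797 ≈ -4.6617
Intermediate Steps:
C = -9933
V(u) = 208
(D + V(178))/(C + h(136, -85)) = (45463 + 208)/(-9933 + 136) = 45671/(-9797) = 45671*(-1/9797) = -45671/9797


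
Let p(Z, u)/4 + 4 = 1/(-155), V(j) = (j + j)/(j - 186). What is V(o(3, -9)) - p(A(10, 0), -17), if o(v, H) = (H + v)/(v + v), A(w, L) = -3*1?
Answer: 464818/28985 ≈ 16.036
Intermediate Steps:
A(w, L) = -3
o(v, H) = (H + v)/(2*v) (o(v, H) = (H + v)/((2*v)) = (H + v)*(1/(2*v)) = (H + v)/(2*v))
V(j) = 2*j/(-186 + j) (V(j) = (2*j)/(-186 + j) = 2*j/(-186 + j))
p(Z, u) = -2484/155 (p(Z, u) = -16 + 4/(-155) = -16 + 4*(-1/155) = -16 - 4/155 = -2484/155)
V(o(3, -9)) - p(A(10, 0), -17) = 2*((½)*(-9 + 3)/3)/(-186 + (½)*(-9 + 3)/3) - 1*(-2484/155) = 2*((½)*(⅓)*(-6))/(-186 + (½)*(⅓)*(-6)) + 2484/155 = 2*(-1)/(-186 - 1) + 2484/155 = 2*(-1)/(-187) + 2484/155 = 2*(-1)*(-1/187) + 2484/155 = 2/187 + 2484/155 = 464818/28985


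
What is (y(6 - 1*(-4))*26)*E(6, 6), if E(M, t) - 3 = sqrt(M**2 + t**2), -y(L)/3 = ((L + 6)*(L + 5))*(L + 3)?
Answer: -730080 - 1460160*sqrt(2) ≈ -2.7951e+6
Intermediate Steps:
y(L) = -3*(3 + L)*(5 + L)*(6 + L) (y(L) = -3*(L + 6)*(L + 5)*(L + 3) = -3*(6 + L)*(5 + L)*(3 + L) = -3*(5 + L)*(6 + L)*(3 + L) = -3*(3 + L)*(5 + L)*(6 + L))
E(M, t) = 3 + sqrt(M**2 + t**2)
(y(6 - 1*(-4))*26)*E(6, 6) = ((-270 - 189*(6 - 1*(-4)) - 42*(6 - 1*(-4))**2 - 3*(6 - 1*(-4))**3)*26)*(3 + sqrt(6**2 + 6**2)) = ((-270 - 189*(6 + 4) - 42*(6 + 4)**2 - 3*(6 + 4)**3)*26)*(3 + sqrt(36 + 36)) = ((-270 - 189*10 - 42*10**2 - 3*10**3)*26)*(3 + sqrt(72)) = ((-270 - 1890 - 42*100 - 3*1000)*26)*(3 + 6*sqrt(2)) = ((-270 - 1890 - 4200 - 3000)*26)*(3 + 6*sqrt(2)) = (-9360*26)*(3 + 6*sqrt(2)) = -243360*(3 + 6*sqrt(2)) = -730080 - 1460160*sqrt(2)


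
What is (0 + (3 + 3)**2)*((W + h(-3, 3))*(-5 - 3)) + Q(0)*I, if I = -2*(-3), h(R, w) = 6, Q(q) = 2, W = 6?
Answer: -3444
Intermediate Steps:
I = 6
(0 + (3 + 3)**2)*((W + h(-3, 3))*(-5 - 3)) + Q(0)*I = (0 + (3 + 3)**2)*((6 + 6)*(-5 - 3)) + 2*6 = (0 + 6**2)*(12*(-8)) + 12 = (0 + 36)*(-96) + 12 = 36*(-96) + 12 = -3456 + 12 = -3444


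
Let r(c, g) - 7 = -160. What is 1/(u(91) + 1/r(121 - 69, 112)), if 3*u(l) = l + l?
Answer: 153/9281 ≈ 0.016485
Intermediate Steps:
r(c, g) = -153 (r(c, g) = 7 - 160 = -153)
u(l) = 2*l/3 (u(l) = (l + l)/3 = (2*l)/3 = 2*l/3)
1/(u(91) + 1/r(121 - 69, 112)) = 1/((⅔)*91 + 1/(-153)) = 1/(182/3 - 1/153) = 1/(9281/153) = 153/9281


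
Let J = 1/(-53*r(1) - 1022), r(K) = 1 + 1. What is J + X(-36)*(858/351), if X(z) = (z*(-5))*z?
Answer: -17867521/1128 ≈ -15840.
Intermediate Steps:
X(z) = -5*z**2 (X(z) = (-5*z)*z = -5*z**2)
r(K) = 2
J = -1/1128 (J = 1/(-53*2 - 1022) = 1/(-106 - 1022) = 1/(-1128) = -1/1128 ≈ -0.00088653)
J + X(-36)*(858/351) = -1/1128 + (-5*(-36)**2)*(858/351) = -1/1128 + (-5*1296)*(858*(1/351)) = -1/1128 - 6480*22/9 = -1/1128 - 15840 = -17867521/1128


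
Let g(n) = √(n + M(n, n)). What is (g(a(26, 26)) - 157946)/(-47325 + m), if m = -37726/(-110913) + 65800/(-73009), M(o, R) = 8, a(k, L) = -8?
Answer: 1278990987336282/383225698282391 ≈ 3.3374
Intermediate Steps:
m = -4543737866/8097647217 (m = -37726*(-1/110913) + 65800*(-1/73009) = 37726/110913 - 65800/73009 = -4543737866/8097647217 ≈ -0.56112)
g(n) = √(8 + n) (g(n) = √(n + 8) = √(8 + n))
(g(a(26, 26)) - 157946)/(-47325 + m) = (√(8 - 8) - 157946)/(-47325 - 4543737866/8097647217) = (√0 - 157946)/(-383225698282391/8097647217) = (0 - 157946)*(-8097647217/383225698282391) = -157946*(-8097647217/383225698282391) = 1278990987336282/383225698282391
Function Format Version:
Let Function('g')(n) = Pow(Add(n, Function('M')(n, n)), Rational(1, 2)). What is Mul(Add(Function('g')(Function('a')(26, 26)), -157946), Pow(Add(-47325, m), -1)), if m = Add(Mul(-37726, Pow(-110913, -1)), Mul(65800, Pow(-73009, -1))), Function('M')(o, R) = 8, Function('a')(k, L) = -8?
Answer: Rational(1278990987336282, 383225698282391) ≈ 3.3374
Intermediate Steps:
m = Rational(-4543737866, 8097647217) (m = Add(Mul(-37726, Rational(-1, 110913)), Mul(65800, Rational(-1, 73009))) = Add(Rational(37726, 110913), Rational(-65800, 73009)) = Rational(-4543737866, 8097647217) ≈ -0.56112)
Function('g')(n) = Pow(Add(8, n), Rational(1, 2)) (Function('g')(n) = Pow(Add(n, 8), Rational(1, 2)) = Pow(Add(8, n), Rational(1, 2)))
Mul(Add(Function('g')(Function('a')(26, 26)), -157946), Pow(Add(-47325, m), -1)) = Mul(Add(Pow(Add(8, -8), Rational(1, 2)), -157946), Pow(Add(-47325, Rational(-4543737866, 8097647217)), -1)) = Mul(Add(Pow(0, Rational(1, 2)), -157946), Pow(Rational(-383225698282391, 8097647217), -1)) = Mul(Add(0, -157946), Rational(-8097647217, 383225698282391)) = Mul(-157946, Rational(-8097647217, 383225698282391)) = Rational(1278990987336282, 383225698282391)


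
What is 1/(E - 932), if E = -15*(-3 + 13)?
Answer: -1/1082 ≈ -0.00092421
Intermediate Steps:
E = -150 (E = -15*10 = -150)
1/(E - 932) = 1/(-150 - 932) = 1/(-1082) = -1/1082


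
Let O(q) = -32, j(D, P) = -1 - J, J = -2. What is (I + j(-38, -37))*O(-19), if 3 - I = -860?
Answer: -27648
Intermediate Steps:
I = 863 (I = 3 - 1*(-860) = 3 + 860 = 863)
j(D, P) = 1 (j(D, P) = -1 - 1*(-2) = -1 + 2 = 1)
(I + j(-38, -37))*O(-19) = (863 + 1)*(-32) = 864*(-32) = -27648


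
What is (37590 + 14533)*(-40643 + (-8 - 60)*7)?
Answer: -2143245637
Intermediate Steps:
(37590 + 14533)*(-40643 + (-8 - 60)*7) = 52123*(-40643 - 68*7) = 52123*(-40643 - 476) = 52123*(-41119) = -2143245637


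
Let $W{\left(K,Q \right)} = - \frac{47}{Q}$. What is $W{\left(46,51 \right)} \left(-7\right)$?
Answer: $\frac{329}{51} \approx 6.451$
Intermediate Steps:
$W{\left(K,Q \right)} = - \frac{47}{Q}$
$W{\left(46,51 \right)} \left(-7\right) = - \frac{47}{51} \left(-7\right) = \left(-47\right) \frac{1}{51} \left(-7\right) = \left(- \frac{47}{51}\right) \left(-7\right) = \frac{329}{51}$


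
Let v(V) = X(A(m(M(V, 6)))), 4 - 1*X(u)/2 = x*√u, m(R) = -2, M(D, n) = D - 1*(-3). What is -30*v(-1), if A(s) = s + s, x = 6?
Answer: -240 + 720*I ≈ -240.0 + 720.0*I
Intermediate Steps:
M(D, n) = 3 + D (M(D, n) = D + 3 = 3 + D)
A(s) = 2*s
X(u) = 8 - 12*√u
v(V) = 8 - 24*I (v(V) = 8 - 12*2*I = 8 - 24*I)
-30*v(-1) = -30*(8 - 24*I) = -240 + 720*I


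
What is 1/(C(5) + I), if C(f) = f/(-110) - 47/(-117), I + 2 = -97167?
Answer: -2574/250112089 ≈ -1.0291e-5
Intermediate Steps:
I = -97169 (I = -2 - 97167 = -97169)
C(f) = 47/117 - f/110 (C(f) = f*(-1/110) - 47*(-1/117) = -f/110 + 47/117 = 47/117 - f/110)
1/(C(5) + I) = 1/((47/117 - 1/110*5) - 97169) = 1/((47/117 - 1/22) - 97169) = 1/(917/2574 - 97169) = 1/(-250112089/2574) = -2574/250112089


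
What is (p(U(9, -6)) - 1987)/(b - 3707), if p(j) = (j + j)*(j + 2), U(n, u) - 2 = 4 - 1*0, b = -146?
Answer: 1891/3853 ≈ 0.49079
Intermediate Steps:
U(n, u) = 6 (U(n, u) = 2 + (4 - 1*0) = 2 + (4 + 0) = 2 + 4 = 6)
p(j) = 2*j*(2 + j) (p(j) = (2*j)*(2 + j) = 2*j*(2 + j))
(p(U(9, -6)) - 1987)/(b - 3707) = (2*6*(2 + 6) - 1987)/(-146 - 3707) = (2*6*8 - 1987)/(-3853) = (96 - 1987)*(-1/3853) = -1891*(-1/3853) = 1891/3853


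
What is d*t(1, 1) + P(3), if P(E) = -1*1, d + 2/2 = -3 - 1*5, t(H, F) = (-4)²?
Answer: -145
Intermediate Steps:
t(H, F) = 16
d = -9 (d = -1 + (-3 - 1*5) = -1 + (-3 - 5) = -1 - 8 = -9)
P(E) = -1
d*t(1, 1) + P(3) = -9*16 - 1 = -144 - 1 = -145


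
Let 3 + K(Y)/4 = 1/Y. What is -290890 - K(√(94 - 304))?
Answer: -290878 + 2*I*√210/105 ≈ -2.9088e+5 + 0.27603*I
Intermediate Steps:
K(Y) = -12 + 4/Y
-290890 - K(√(94 - 304)) = -290890 - (-12 + 4/(√(94 - 304))) = -290890 - (-12 + 4/(√(-210))) = -290890 - (-12 + 4/((I*√210))) = -290890 - (-12 + 4*(-I*√210/210)) = -290890 - (-12 - 2*I*√210/105) = -290890 + (12 + 2*I*√210/105) = -290878 + 2*I*√210/105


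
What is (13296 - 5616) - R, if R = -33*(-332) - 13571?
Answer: 10295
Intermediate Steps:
R = -2615 (R = 10956 - 13571 = -2615)
(13296 - 5616) - R = (13296 - 5616) - 1*(-2615) = 7680 + 2615 = 10295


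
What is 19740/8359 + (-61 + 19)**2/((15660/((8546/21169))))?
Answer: 185276450786/76973976885 ≈ 2.4070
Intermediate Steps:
19740/8359 + (-61 + 19)**2/((15660/((8546/21169)))) = 19740*(1/8359) + (-42)**2/((15660/((8546*(1/21169))))) = 19740/8359 + 1764/((15660/(8546/21169))) = 19740/8359 + 1764/((15660*(21169/8546))) = 19740/8359 + 1764/(165753270/4273) = 19740/8359 + 1764*(4273/165753270) = 19740/8359 + 418754/9208515 = 185276450786/76973976885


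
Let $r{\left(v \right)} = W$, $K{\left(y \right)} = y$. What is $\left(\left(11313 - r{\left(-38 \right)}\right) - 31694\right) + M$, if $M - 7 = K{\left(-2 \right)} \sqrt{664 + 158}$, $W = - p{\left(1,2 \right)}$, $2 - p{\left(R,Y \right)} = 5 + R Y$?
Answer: $-20379 - 2 \sqrt{822} \approx -20436.0$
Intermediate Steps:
$p{\left(R,Y \right)} = -3 - R Y$ ($p{\left(R,Y \right)} = 2 - \left(5 + R Y\right) = -3 - R Y$)
$W = 5$ ($W = - (-3 - 1 \cdot 2) = - (-3 - 2) = \left(-1\right) \left(-5\right) = 5$)
$r{\left(v \right)} = 5$
$M = 7 - 2 \sqrt{822}$ ($M = 7 - 2 \sqrt{664 + 158} = 7 - 2 \sqrt{822} \approx -50.341$)
$\left(\left(11313 - r{\left(-38 \right)}\right) - 31694\right) + M = \left(\left(11313 - 5\right) - 31694\right) + \left(7 - 2 \sqrt{822}\right) = \left(11308 - 31694\right) + \left(7 - 2 \sqrt{822}\right) = -20386 + \left(7 - 2 \sqrt{822}\right) = -20379 - 2 \sqrt{822}$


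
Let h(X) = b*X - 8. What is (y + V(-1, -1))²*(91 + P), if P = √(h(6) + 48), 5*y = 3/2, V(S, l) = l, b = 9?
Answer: 4459/100 + 49*√94/100 ≈ 49.341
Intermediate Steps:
h(X) = -8 + 9*X (h(X) = 9*X - 8 = -8 + 9*X)
y = 3/10 (y = (3/2)/5 = (3*(½))/5 = (⅕)*(3/2) = 3/10 ≈ 0.30000)
P = √94 (P = √((-8 + 9*6) + 48) = √((-8 + 54) + 48) = √(46 + 48) = √94 ≈ 9.6954)
(y + V(-1, -1))²*(91 + P) = (3/10 - 1)²*(91 + √94) = (-7/10)²*(91 + √94) = 49*(91 + √94)/100 = 4459/100 + 49*√94/100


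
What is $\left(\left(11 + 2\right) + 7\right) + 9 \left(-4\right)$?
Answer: $-16$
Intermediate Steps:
$\left(\left(11 + 2\right) + 7\right) + 9 \left(-4\right) = \left(13 + 7\right) - 36 = 20 - 36 = -16$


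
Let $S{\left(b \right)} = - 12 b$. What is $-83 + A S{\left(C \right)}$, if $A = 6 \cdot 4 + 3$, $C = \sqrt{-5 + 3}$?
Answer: $-83 - 324 i \sqrt{2} \approx -83.0 - 458.21 i$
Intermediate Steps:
$C = i \sqrt{2}$ ($C = \sqrt{-2} = i \sqrt{2} \approx 1.4142 i$)
$A = 27$ ($A = 24 + 3 = 27$)
$-83 + A S{\left(C \right)} = -83 + 27 \left(- 12 i \sqrt{2}\right) = -83 - 324 i \sqrt{2}$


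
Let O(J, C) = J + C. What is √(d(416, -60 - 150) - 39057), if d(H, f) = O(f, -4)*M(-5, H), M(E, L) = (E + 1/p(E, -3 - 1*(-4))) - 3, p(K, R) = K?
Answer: I*√932555/5 ≈ 193.14*I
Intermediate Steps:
M(E, L) = -3 + E + 1/E (M(E, L) = (E + 1/E) - 3 = -3 + E + 1/E)
O(J, C) = C + J
d(H, f) = 164/5 - 41*f/5 (d(H, f) = (-4 + f)*(-3 - 5 + 1/(-5)) = (-4 + f)*(-3 - 5 - ⅕) = (-4 + f)*(-41/5) = 164/5 - 41*f/5)
√(d(416, -60 - 150) - 39057) = √((164/5 - 41*(-60 - 150)/5) - 39057) = √((164/5 - 41/5*(-210)) - 39057) = √((164/5 + 1722) - 39057) = √(8774/5 - 39057) = √(-186511/5) = I*√932555/5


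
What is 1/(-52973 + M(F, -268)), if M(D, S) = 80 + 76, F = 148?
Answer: -1/52817 ≈ -1.8933e-5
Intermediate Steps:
M(D, S) = 156
1/(-52973 + M(F, -268)) = 1/(-52973 + 156) = 1/(-52817) = -1/52817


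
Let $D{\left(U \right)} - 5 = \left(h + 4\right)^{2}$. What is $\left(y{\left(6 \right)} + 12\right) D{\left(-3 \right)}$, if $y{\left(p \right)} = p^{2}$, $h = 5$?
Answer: $4128$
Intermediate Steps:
$D{\left(U \right)} = 86$ ($D{\left(U \right)} = 5 + \left(5 + 4\right)^{2} = 5 + 9^{2} = 5 + 81 = 86$)
$\left(y{\left(6 \right)} + 12\right) D{\left(-3 \right)} = \left(6^{2} + 12\right) 86 = \left(36 + 12\right) 86 = 48 \cdot 86 = 4128$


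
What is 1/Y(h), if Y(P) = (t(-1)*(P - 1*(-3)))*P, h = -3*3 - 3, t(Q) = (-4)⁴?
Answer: 1/27648 ≈ 3.6169e-5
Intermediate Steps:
t(Q) = 256
h = -12 (h = -9 - 3 = -12)
Y(P) = P*(768 + 256*P) (Y(P) = (256*(P - 1*(-3)))*P = (256*(P + 3))*P = (256*(3 + P))*P = (768 + 256*P)*P = P*(768 + 256*P))
1/Y(h) = 1/(256*(-12)*(3 - 12)) = 1/(256*(-12)*(-9)) = 1/27648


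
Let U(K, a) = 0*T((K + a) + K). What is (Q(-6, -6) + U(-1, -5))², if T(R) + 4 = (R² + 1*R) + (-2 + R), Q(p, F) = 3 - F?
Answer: 81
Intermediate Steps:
T(R) = -6 + R² + 2*R (T(R) = -4 + ((R² + 1*R) + (-2 + R)) = -4 + ((R² + R) + (-2 + R)) = -4 + ((R + R²) + (-2 + R)) = -4 + (-2 + R² + 2*R) = -6 + R² + 2*R)
U(K, a) = 0 (U(K, a) = 0*(-6 + ((K + a) + K)² + 2*((K + a) + K)) = 0*(-6 + (a + 2*K)² + 2*(a + 2*K)) = 0*(-6 + (a + 2*K)² + (2*a + 4*K)) = 0*(-6 + (a + 2*K)² + 2*a + 4*K) = 0)
(Q(-6, -6) + U(-1, -5))² = ((3 - 1*(-6)) + 0)² = ((3 + 6) + 0)² = (9 + 0)² = 9² = 81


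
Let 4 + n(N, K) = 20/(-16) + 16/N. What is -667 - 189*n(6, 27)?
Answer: -715/4 ≈ -178.75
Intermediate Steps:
n(N, K) = -21/4 + 16/N (n(N, K) = -4 + (20/(-16) + 16/N) = -4 + (20*(-1/16) + 16/N) = -4 + (-5/4 + 16/N) = -21/4 + 16/N)
-667 - 189*n(6, 27) = -667 - 189*(-21/4 + 16/6) = -667 - 189*(-21/4 + 16*(⅙)) = -667 - 189*(-21/4 + 8/3) = -667 - 189*(-31/12) = -667 + 1953/4 = -715/4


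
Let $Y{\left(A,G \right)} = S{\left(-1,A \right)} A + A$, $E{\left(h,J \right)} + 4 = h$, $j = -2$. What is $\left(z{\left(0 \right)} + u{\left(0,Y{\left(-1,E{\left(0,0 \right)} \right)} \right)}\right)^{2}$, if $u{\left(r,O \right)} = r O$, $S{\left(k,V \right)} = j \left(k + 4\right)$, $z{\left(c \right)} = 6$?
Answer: $36$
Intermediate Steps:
$E{\left(h,J \right)} = -4 + h$
$S{\left(k,V \right)} = -8 - 2 k$ ($S{\left(k,V \right)} = - 2 \left(k + 4\right) = - 2 \left(4 + k\right) = -8 - 2 k$)
$Y{\left(A,G \right)} = - 5 A$ ($Y{\left(A,G \right)} = \left(-8 - -2\right) A + A = \left(-8 + 2\right) A + A = - 6 A + A = - 5 A$)
$u{\left(r,O \right)} = O r$
$\left(z{\left(0 \right)} + u{\left(0,Y{\left(-1,E{\left(0,0 \right)} \right)} \right)}\right)^{2} = \left(6 + \left(-5\right) \left(-1\right) 0\right)^{2} = \left(6 + 5 \cdot 0\right)^{2} = \left(6 + 0\right)^{2} = 6^{2} = 36$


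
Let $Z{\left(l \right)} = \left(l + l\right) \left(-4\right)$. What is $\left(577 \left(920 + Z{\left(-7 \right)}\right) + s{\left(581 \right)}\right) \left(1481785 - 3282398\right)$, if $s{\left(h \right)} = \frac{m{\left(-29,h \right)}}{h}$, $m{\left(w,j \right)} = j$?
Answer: $-1014020612789$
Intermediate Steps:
$Z{\left(l \right)} = - 8 l$ ($Z{\left(l \right)} = 2 l \left(-4\right) = - 8 l$)
$s{\left(h \right)} = 1$ ($s{\left(h \right)} = \frac{h}{h} = 1$)
$\left(577 \left(920 + Z{\left(-7 \right)}\right) + s{\left(581 \right)}\right) \left(1481785 - 3282398\right) = \left(577 \left(920 - -56\right) + 1\right) \left(1481785 - 3282398\right) = \left(577 \left(920 + 56\right) + 1\right) \left(-1800613\right) = \left(577 \cdot 976 + 1\right) \left(-1800613\right) = \left(563152 + 1\right) \left(-1800613\right) = 563153 \left(-1800613\right) = -1014020612789$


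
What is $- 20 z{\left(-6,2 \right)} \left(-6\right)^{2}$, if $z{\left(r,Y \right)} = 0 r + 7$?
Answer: $-5040$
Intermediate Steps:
$z{\left(r,Y \right)} = 7$ ($z{\left(r,Y \right)} = 0 + 7 = 7$)
$- 20 z{\left(-6,2 \right)} \left(-6\right)^{2} = \left(-20\right) 7 \left(-6\right)^{2} = \left(-140\right) 36 = -5040$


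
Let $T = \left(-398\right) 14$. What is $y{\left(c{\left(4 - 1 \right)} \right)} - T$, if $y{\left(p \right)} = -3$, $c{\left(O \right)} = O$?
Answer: $5569$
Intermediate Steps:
$T = -5572$
$y{\left(c{\left(4 - 1 \right)} \right)} - T = -3 - -5572 = -3 + 5572 = 5569$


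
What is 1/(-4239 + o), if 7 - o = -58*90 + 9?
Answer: 1/979 ≈ 0.0010215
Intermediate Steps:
o = 5218 (o = 7 - (-58*90 + 9) = 7 - (-5220 + 9) = 7 - 1*(-5211) = 7 + 5211 = 5218)
1/(-4239 + o) = 1/(-4239 + 5218) = 1/979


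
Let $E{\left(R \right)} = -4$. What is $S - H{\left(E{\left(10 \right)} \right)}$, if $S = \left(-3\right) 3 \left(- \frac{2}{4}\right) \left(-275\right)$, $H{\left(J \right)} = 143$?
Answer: $- \frac{2761}{2} \approx -1380.5$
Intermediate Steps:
$S = - \frac{2475}{2}$ ($S = - 9 \left(\left(-2\right) \frac{1}{4}\right) \left(-275\right) = \left(-9\right) \left(- \frac{1}{2}\right) \left(-275\right) = \frac{9}{2} \left(-275\right) = - \frac{2475}{2} \approx -1237.5$)
$S - H{\left(E{\left(10 \right)} \right)} = - \frac{2475}{2} - 143 = - \frac{2761}{2}$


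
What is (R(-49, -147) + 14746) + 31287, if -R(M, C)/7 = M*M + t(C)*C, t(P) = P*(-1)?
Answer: 180489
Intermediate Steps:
t(P) = -P
R(M, C) = -7*M² + 7*C² (R(M, C) = -7*(M*M + (-C)*C) = -7*(M² - C²) = -7*M² + 7*C²)
(R(-49, -147) + 14746) + 31287 = ((-7*(-49)² + 7*(-147)²) + 14746) + 31287 = ((-7*2401 + 7*21609) + 14746) + 31287 = ((-16807 + 151263) + 14746) + 31287 = (134456 + 14746) + 31287 = 149202 + 31287 = 180489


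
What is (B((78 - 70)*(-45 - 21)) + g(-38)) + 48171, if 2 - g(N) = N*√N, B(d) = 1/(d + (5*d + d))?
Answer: 178047407/3696 + 38*I*√38 ≈ 48173.0 + 234.25*I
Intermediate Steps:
B(d) = 1/(7*d) (B(d) = 1/(d + 6*d) = 1/(7*d))
g(N) = 2 - N^(3/2) (g(N) = 2 - N*√N = 2 - N^(3/2))
(B((78 - 70)*(-45 - 21)) + g(-38)) + 48171 = (1/(7*(((78 - 70)*(-45 - 21)))) + (2 - (-38)^(3/2))) + 48171 = (1/(7*((8*(-66)))) + (2 - (-38)*I*√38)) + 48171 = ((⅐)/(-528) + (2 + 38*I*√38)) + 48171 = ((⅐)*(-1/528) + (2 + 38*I*√38)) + 48171 = (-1/3696 + (2 + 38*I*√38)) + 48171 = (7391/3696 + 38*I*√38) + 48171 = 178047407/3696 + 38*I*√38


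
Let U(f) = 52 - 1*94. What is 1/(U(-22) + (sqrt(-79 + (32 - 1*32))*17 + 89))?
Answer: 47/25040 - 17*I*sqrt(79)/25040 ≈ 0.001877 - 0.0060343*I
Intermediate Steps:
U(f) = -42 (U(f) = 52 - 94 = -42)
1/(U(-22) + (sqrt(-79 + (32 - 1*32))*17 + 89)) = 1/(-42 + (sqrt(-79 + (32 - 1*32))*17 + 89)) = 1/(-42 + (sqrt(-79 + (32 - 32))*17 + 89)) = 1/(-42 + (sqrt(-79 + 0)*17 + 89)) = 1/(-42 + (sqrt(-79)*17 + 89)) = 1/(-42 + ((I*sqrt(79))*17 + 89)) = 1/(-42 + (17*I*sqrt(79) + 89)) = 1/(-42 + (89 + 17*I*sqrt(79))) = 1/(47 + 17*I*sqrt(79))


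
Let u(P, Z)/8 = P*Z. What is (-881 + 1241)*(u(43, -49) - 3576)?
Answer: -7355520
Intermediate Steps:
u(P, Z) = 8*P*Z (u(P, Z) = 8*(P*Z) = 8*P*Z)
(-881 + 1241)*(u(43, -49) - 3576) = (-881 + 1241)*(8*43*(-49) - 3576) = 360*(-16856 - 3576) = 360*(-20432) = -7355520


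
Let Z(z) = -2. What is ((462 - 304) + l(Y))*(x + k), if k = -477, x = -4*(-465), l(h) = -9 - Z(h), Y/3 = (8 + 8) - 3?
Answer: 208833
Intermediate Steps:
Y = 39 (Y = 3*((8 + 8) - 3) = 3*(16 - 3) = 3*13 = 39)
l(h) = -7 (l(h) = -9 - 1*(-2) = -9 + 2 = -7)
x = 1860
((462 - 304) + l(Y))*(x + k) = ((462 - 304) - 7)*(1860 - 477) = (158 - 7)*1383 = 151*1383 = 208833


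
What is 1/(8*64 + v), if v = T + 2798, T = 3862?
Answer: 1/7172 ≈ 0.00013943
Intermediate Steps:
v = 6660 (v = 3862 + 2798 = 6660)
1/(8*64 + v) = 1/(8*64 + 6660) = 1/(512 + 6660) = 1/7172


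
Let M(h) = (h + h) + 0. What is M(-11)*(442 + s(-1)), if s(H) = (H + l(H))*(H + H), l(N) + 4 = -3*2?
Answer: -10208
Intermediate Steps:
M(h) = 2*h (M(h) = 2*h + 0 = 2*h)
l(N) = -10 (l(N) = -4 - 3*2 = -4 - 6 = -10)
s(H) = 2*H*(-10 + H) (s(H) = (H - 10)*(H + H) = (-10 + H)*(2*H) = 2*H*(-10 + H))
M(-11)*(442 + s(-1)) = (2*(-11))*(442 + 2*(-1)*(-10 - 1)) = -22*(442 + 2*(-1)*(-11)) = -22*(442 + 22) = -22*464 = -10208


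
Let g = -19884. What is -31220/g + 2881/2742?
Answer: 11907587/4543494 ≈ 2.6208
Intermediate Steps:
-31220/g + 2881/2742 = -31220/(-19884) + 2881/2742 = -31220*(-1/19884) + 2881*(1/2742) = 7805/4971 + 2881/2742 = 11907587/4543494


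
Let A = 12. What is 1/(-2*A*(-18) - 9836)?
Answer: -1/9404 ≈ -0.00010634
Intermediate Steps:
1/(-2*A*(-18) - 9836) = 1/(-2*12*(-18) - 9836) = 1/(-24*(-18) - 9836) = 1/(432 - 9836) = 1/(-9404) = -1/9404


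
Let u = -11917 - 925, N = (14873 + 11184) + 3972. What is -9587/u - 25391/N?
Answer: -38183199/385632418 ≈ -0.099015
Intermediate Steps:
N = 30029 (N = 26057 + 3972 = 30029)
u = -12842
-9587/u - 25391/N = -9587/(-12842) - 25391/30029 = -9587*(-1/12842) - 25391*1/30029 = 9587/12842 - 25391/30029 = -38183199/385632418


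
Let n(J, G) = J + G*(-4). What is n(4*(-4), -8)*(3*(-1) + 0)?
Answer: -48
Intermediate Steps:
n(J, G) = J - 4*G
n(4*(-4), -8)*(3*(-1) + 0) = (4*(-4) - 4*(-8))*(3*(-1) + 0) = (-16 + 32)*(-3 + 0) = 16*(-3) = -48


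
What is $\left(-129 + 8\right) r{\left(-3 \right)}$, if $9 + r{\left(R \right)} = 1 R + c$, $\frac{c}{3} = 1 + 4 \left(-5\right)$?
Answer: $8349$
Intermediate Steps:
$c = -57$ ($c = 3 \left(1 + 4 \left(-5\right)\right) = 3 \left(1 - 20\right) = 3 \left(-19\right) = -57$)
$r{\left(R \right)} = -66 + R$ ($r{\left(R \right)} = -9 + \left(1 R - 57\right) = -9 + \left(R - 57\right) = -9 + \left(-57 + R\right) = -66 + R$)
$\left(-129 + 8\right) r{\left(-3 \right)} = \left(-129 + 8\right) \left(-66 - 3\right) = \left(-121\right) \left(-69\right) = 8349$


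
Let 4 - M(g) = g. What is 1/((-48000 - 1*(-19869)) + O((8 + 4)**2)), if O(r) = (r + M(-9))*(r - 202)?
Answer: -1/37237 ≈ -2.6855e-5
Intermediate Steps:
M(g) = 4 - g
O(r) = (-202 + r)*(13 + r) (O(r) = (r + (4 - 1*(-9)))*(r - 202) = (r + (4 + 9))*(-202 + r) = (r + 13)*(-202 + r) = (13 + r)*(-202 + r) = (-202 + r)*(13 + r))
1/((-48000 - 1*(-19869)) + O((8 + 4)**2)) = 1/((-48000 - 1*(-19869)) + (-2626 + ((8 + 4)**2)**2 - 189*(8 + 4)**2)) = 1/((-48000 + 19869) + (-2626 + (12**2)**2 - 189*12**2)) = 1/(-28131 + (-2626 + 144**2 - 189*144)) = 1/(-28131 + (-2626 + 20736 - 27216)) = 1/(-28131 - 9106) = 1/(-37237) = -1/37237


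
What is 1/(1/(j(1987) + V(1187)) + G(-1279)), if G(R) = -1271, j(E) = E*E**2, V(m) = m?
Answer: -7845012990/9971011510289 ≈ -0.00078678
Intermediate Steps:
j(E) = E**3
1/(1/(j(1987) + V(1187)) + G(-1279)) = 1/(1/(1987**3 + 1187) - 1271) = 1/(1/(7845011803 + 1187) - 1271) = 1/(1/7845012990 - 1271) = 1/(-9971011510289/7845012990) = -7845012990/9971011510289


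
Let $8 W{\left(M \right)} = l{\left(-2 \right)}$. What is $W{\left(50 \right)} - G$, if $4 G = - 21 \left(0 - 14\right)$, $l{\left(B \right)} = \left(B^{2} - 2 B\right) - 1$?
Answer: $- \frac{581}{8} \approx -72.625$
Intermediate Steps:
$l{\left(B \right)} = -1 + B^{2} - 2 B$ ($l{\left(B \right)} = \left(B^{2} - 2 B\right) - 1 = -1 + B^{2} - 2 B$)
$G = \frac{147}{2}$ ($G = \frac{\left(-21\right) \left(0 - 14\right)}{4} = \frac{\left(-21\right) \left(-14\right)}{4} = \frac{1}{4} \cdot 294 = \frac{147}{2} \approx 73.5$)
$W{\left(M \right)} = \frac{7}{8}$ ($W{\left(M \right)} = \frac{-1 + \left(-2\right)^{2} - -4}{8} = \frac{-1 + 4 + 4}{8} = \frac{1}{8} \cdot 7 = \frac{7}{8}$)
$W{\left(50 \right)} - G = \frac{7}{8} - \frac{147}{2} = - \frac{581}{8}$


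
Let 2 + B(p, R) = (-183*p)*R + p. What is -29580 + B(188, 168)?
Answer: -5809266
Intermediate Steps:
B(p, R) = -2 + p - 183*R*p (B(p, R) = -2 + ((-183*p)*R + p) = -2 + (-183*R*p + p) = -2 + (p - 183*R*p) = -2 + p - 183*R*p)
-29580 + B(188, 168) = -29580 + (-2 + 188 - 183*168*188) = -29580 + (-2 + 188 - 5779872) = -29580 - 5779686 = -5809266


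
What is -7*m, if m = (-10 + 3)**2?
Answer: -343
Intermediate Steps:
m = 49 (m = (-7)**2 = 49)
-7*m = -7*49 = -343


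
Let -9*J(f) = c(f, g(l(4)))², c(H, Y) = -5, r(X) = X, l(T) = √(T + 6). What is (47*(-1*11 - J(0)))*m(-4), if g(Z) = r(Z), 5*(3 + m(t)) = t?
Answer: 66082/45 ≈ 1468.5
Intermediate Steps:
l(T) = √(6 + T)
m(t) = -3 + t/5
g(Z) = Z
J(f) = -25/9 (J(f) = -⅑*(-5)² = -⅑*25 = -25/9)
(47*(-1*11 - J(0)))*m(-4) = (47*(-1*11 - 1*(-25/9)))*(-3 + (⅕)*(-4)) = (47*(-11 + 25/9))*(-3 - ⅘) = (47*(-74/9))*(-19/5) = -3478/9*(-19/5) = 66082/45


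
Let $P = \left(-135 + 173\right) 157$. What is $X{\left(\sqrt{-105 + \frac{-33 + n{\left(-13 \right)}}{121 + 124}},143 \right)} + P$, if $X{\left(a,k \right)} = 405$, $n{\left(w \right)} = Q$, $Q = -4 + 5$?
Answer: $6371$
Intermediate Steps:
$Q = 1$
$n{\left(w \right)} = 1$
$P = 5966$ ($P = 38 \cdot 157 = 5966$)
$X{\left(\sqrt{-105 + \frac{-33 + n{\left(-13 \right)}}{121 + 124}},143 \right)} + P = 405 + 5966 = 6371$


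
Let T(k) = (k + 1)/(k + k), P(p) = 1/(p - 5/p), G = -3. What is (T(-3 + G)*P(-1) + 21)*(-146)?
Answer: -73949/24 ≈ -3081.2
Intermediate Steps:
T(k) = (1 + k)/(2*k) (T(k) = (1 + k)/((2*k)) = (1 + k)*(1/(2*k)) = (1 + k)/(2*k))
(T(-3 + G)*P(-1) + 21)*(-146) = (((1 + (-3 - 3))/(2*(-3 - 3)))*(-1/(-5 + (-1)²)) + 21)*(-146) = (((½)*(1 - 6)/(-6))*(-1/(-5 + 1)) + 21)*(-146) = (((½)*(-⅙)*(-5))*(-1/(-4)) + 21)*(-146) = (5*(-1*(-¼))/12 + 21)*(-146) = ((5/12)*(¼) + 21)*(-146) = (5/48 + 21)*(-146) = (1013/48)*(-146) = -73949/24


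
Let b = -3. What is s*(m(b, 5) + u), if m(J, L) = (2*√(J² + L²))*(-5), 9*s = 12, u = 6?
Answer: 8 - 40*√34/3 ≈ -69.746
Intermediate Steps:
s = 4/3 (s = (⅑)*12 = 4/3 ≈ 1.3333)
m(J, L) = -10*√(J² + L²)
s*(m(b, 5) + u) = 4*(-10*√((-3)² + 5²) + 6)/3 = 4*(-10*√(9 + 25) + 6)/3 = 4*(-10*√34 + 6)/3 = 4*(6 - 10*√34)/3 = 8 - 40*√34/3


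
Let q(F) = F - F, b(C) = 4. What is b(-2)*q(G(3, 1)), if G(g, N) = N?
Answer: 0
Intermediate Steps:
q(F) = 0
b(-2)*q(G(3, 1)) = 4*0 = 0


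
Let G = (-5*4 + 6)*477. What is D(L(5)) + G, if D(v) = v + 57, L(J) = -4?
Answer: -6625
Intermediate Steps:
D(v) = 57 + v
G = -6678 (G = (-20 + 6)*477 = -14*477 = -6678)
D(L(5)) + G = (57 - 4) - 6678 = 53 - 6678 = -6625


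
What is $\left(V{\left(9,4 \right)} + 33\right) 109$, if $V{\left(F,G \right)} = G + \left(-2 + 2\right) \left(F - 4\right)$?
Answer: $4033$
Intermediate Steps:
$V{\left(F,G \right)} = G$ ($V{\left(F,G \right)} = G + 0 \left(-4 + F\right) = G + 0 = G$)
$\left(V{\left(9,4 \right)} + 33\right) 109 = \left(4 + 33\right) 109 = 37 \cdot 109 = 4033$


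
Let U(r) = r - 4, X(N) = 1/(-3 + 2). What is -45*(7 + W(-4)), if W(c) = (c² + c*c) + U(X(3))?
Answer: -1530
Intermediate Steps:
X(N) = -1 (X(N) = 1/(-1) = -1)
U(r) = -4 + r
W(c) = -5 + 2*c² (W(c) = (c² + c*c) + (-4 - 1) = (c² + c²) - 5 = 2*c² - 5 = -5 + 2*c²)
-45*(7 + W(-4)) = -45*(7 + (-5 + 2*(-4)²)) = -45*(7 + (-5 + 2*16)) = -45*(7 + (-5 + 32)) = -45*(7 + 27) = -45*34 = -1530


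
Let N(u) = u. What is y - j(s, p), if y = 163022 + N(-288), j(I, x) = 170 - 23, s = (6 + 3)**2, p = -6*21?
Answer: 162587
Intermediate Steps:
p = -126
s = 81 (s = 9**2 = 81)
j(I, x) = 147
y = 162734 (y = 163022 - 288 = 162734)
y - j(s, p) = 162734 - 1*147 = 162734 - 147 = 162587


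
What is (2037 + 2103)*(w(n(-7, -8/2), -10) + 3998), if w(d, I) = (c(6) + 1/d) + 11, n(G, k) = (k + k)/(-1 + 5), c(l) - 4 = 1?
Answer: 16615890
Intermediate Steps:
c(l) = 5 (c(l) = 4 + 1 = 5)
n(G, k) = k/2 (n(G, k) = (2*k)/4 = (2*k)*(¼) = k/2)
w(d, I) = 16 + 1/d (w(d, I) = (5 + 1/d) + 11 = 16 + 1/d)
(2037 + 2103)*(w(n(-7, -8/2), -10) + 3998) = (2037 + 2103)*((16 + 1/((-8/2)/2)) + 3998) = 4140*((16 + 1/((-8*½)/2)) + 3998) = 4140*((16 + 1/((½)*(-4))) + 3998) = 4140*((16 + 1/(-2)) + 3998) = 4140*((16 - ½) + 3998) = 4140*(31/2 + 3998) = 4140*(8027/2) = 16615890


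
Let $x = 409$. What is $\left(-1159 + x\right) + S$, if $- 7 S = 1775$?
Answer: $- \frac{7025}{7} \approx -1003.6$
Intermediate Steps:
$S = - \frac{1775}{7}$ ($S = \left(- \frac{1}{7}\right) 1775 = - \frac{1775}{7} \approx -253.57$)
$\left(-1159 + x\right) + S = \left(-1159 + 409\right) - \frac{1775}{7} = -750 - \frac{1775}{7} = - \frac{7025}{7}$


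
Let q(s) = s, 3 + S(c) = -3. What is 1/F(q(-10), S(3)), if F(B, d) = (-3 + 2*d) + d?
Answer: -1/21 ≈ -0.047619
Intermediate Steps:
S(c) = -6 (S(c) = -3 - 3 = -6)
F(B, d) = -3 + 3*d
1/F(q(-10), S(3)) = 1/(-3 + 3*(-6)) = 1/(-3 - 18) = 1/(-21) = -1/21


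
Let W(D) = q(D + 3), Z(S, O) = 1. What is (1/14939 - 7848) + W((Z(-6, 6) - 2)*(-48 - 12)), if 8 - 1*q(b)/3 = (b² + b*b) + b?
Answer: -475463552/14939 ≈ -31827.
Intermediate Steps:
q(b) = 24 - 6*b² - 3*b (q(b) = 24 - 3*((b² + b*b) + b) = 24 - 3*((b² + b²) + b) = 24 - 3*(2*b² + b) = 24 - 3*(b + 2*b²) = 24 + (-6*b² - 3*b) = 24 - 6*b² - 3*b)
W(D) = 15 - 6*(3 + D)² - 3*D (W(D) = 24 - 6*(D + 3)² - 3*(D + 3) = 24 - 6*(3 + D)² - 3*(3 + D) = 24 - 6*(3 + D)² + (-9 - 3*D) = 15 - 6*(3 + D)² - 3*D)
(1/14939 - 7848) + W((Z(-6, 6) - 2)*(-48 - 12)) = (1/14939 - 7848) + (15 - 6*(3 + (1 - 2)*(-48 - 12))² - 3*(1 - 2)*(-48 - 12)) = (1/14939 - 7848) + (15 - 6*(3 - 1*(-60))² - (-3)*(-60)) = -117241271/14939 + (15 - 6*(3 + 60)² - 3*60) = -117241271/14939 + (15 - 6*63² - 180) = -117241271/14939 + (15 - 6*3969 - 180) = -117241271/14939 + (15 - 23814 - 180) = -117241271/14939 - 23979 = -475463552/14939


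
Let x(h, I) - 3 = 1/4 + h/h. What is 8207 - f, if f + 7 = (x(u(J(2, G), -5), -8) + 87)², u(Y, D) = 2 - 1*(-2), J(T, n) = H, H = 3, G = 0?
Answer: -1801/16 ≈ -112.56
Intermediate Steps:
J(T, n) = 3
u(Y, D) = 4 (u(Y, D) = 2 + 2 = 4)
x(h, I) = 17/4 (x(h, I) = 3 + (1/4 + h/h) = 3 + (1*(¼) + 1) = 3 + (¼ + 1) = 3 + 5/4 = 17/4)
f = 133113/16 (f = -7 + (17/4 + 87)² = -7 + (365/4)² = -7 + 133225/16 = 133113/16 ≈ 8319.6)
8207 - f = 8207 - 1*133113/16 = 8207 - 133113/16 = -1801/16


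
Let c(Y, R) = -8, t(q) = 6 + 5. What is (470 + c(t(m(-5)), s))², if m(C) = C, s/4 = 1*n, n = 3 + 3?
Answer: 213444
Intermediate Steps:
n = 6
s = 24 (s = 4*(1*6) = 4*6 = 24)
t(q) = 11
(470 + c(t(m(-5)), s))² = (470 - 8)² = 462² = 213444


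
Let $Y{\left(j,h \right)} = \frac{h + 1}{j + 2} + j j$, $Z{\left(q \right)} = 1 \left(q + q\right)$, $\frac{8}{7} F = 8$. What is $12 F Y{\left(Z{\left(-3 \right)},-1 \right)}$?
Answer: $3024$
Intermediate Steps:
$F = 7$ ($F = \frac{7}{8} \cdot 8 = 7$)
$Z{\left(q \right)} = 2 q$ ($Z{\left(q \right)} = 1 \cdot 2 q = 2 q$)
$Y{\left(j,h \right)} = j^{2} + \frac{1 + h}{2 + j}$ ($Y{\left(j,h \right)} = \frac{1 + h}{2 + j} + j^{2} = j^{2} + \frac{1 + h}{2 + j}$)
$12 F Y{\left(Z{\left(-3 \right)},-1 \right)} = 12 \cdot 7 \frac{1 - 1 + \left(2 \left(-3\right)\right)^{3} + 2 \left(2 \left(-3\right)\right)^{2}}{2 + 2 \left(-3\right)} = 84 \frac{1 - 1 + \left(-6\right)^{3} + 2 \left(-6\right)^{2}}{2 - 6} = 84 \frac{1 - 1 - 216 + 2 \cdot 36}{-4} = 84 \left(- \frac{1 - 1 - 216 + 72}{4}\right) = 84 \left(\left(- \frac{1}{4}\right) \left(-144\right)\right) = 84 \cdot 36 = 3024$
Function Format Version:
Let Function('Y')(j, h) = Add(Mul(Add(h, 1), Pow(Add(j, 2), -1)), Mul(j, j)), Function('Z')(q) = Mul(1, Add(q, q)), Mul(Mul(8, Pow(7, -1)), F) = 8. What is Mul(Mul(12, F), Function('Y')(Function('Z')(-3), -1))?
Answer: 3024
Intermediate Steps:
F = 7 (F = Mul(Rational(7, 8), 8) = 7)
Function('Z')(q) = Mul(2, q) (Function('Z')(q) = Mul(1, Mul(2, q)) = Mul(2, q))
Function('Y')(j, h) = Add(Pow(j, 2), Mul(Pow(Add(2, j), -1), Add(1, h))) (Function('Y')(j, h) = Add(Mul(Add(1, h), Pow(Add(2, j), -1)), Pow(j, 2)) = Add(Mul(Pow(Add(2, j), -1), Add(1, h)), Pow(j, 2)) = Add(Pow(j, 2), Mul(Pow(Add(2, j), -1), Add(1, h))))
Mul(Mul(12, F), Function('Y')(Function('Z')(-3), -1)) = Mul(Mul(12, 7), Mul(Pow(Add(2, Mul(2, -3)), -1), Add(1, -1, Pow(Mul(2, -3), 3), Mul(2, Pow(Mul(2, -3), 2))))) = Mul(84, Mul(Pow(Add(2, -6), -1), Add(1, -1, Pow(-6, 3), Mul(2, Pow(-6, 2))))) = Mul(84, Mul(Pow(-4, -1), Add(1, -1, -216, Mul(2, 36)))) = Mul(84, Mul(Rational(-1, 4), Add(1, -1, -216, 72))) = Mul(84, Mul(Rational(-1, 4), -144)) = Mul(84, 36) = 3024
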